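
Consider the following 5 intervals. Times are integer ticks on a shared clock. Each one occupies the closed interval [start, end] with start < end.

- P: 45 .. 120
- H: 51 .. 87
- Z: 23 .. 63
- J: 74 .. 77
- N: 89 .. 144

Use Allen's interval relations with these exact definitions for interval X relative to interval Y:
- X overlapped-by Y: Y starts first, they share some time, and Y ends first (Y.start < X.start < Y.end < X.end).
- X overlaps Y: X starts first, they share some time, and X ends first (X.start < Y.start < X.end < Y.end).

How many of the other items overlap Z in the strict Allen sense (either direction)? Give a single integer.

2

Target Z = [23, 63].
H [51, 87] → overlapped-by → counts.
J [74, 77] → after → no.
N [89, 144] → after → no.
P [45, 120] → overlapped-by → counts.
Total: 2.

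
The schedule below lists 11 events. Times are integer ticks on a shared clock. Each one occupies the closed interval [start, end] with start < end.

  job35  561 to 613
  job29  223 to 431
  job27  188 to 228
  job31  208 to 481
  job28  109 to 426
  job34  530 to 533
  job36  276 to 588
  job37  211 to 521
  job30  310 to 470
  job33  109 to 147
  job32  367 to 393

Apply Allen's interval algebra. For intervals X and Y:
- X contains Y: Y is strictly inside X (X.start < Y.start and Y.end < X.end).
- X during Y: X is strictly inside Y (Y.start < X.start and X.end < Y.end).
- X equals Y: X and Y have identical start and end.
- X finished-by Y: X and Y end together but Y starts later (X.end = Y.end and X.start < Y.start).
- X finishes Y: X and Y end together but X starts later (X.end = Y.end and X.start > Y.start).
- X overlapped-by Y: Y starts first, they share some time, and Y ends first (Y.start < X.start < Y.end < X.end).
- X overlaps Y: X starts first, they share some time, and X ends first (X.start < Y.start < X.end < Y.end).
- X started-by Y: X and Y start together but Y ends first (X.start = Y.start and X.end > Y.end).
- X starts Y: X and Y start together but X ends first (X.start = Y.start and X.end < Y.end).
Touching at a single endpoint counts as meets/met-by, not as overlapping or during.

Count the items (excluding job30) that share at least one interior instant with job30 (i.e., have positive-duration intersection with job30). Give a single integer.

6

Target job30 = [310, 470].
job27 [188, 228] → before → no.
job28 [109, 426] → overlaps → counts.
job29 [223, 431] → overlaps → counts.
job31 [208, 481] → contains → counts.
job32 [367, 393] → during → counts.
job33 [109, 147] → before → no.
job34 [530, 533] → after → no.
job35 [561, 613] → after → no.
job36 [276, 588] → contains → counts.
job37 [211, 521] → contains → counts.
Total: 6.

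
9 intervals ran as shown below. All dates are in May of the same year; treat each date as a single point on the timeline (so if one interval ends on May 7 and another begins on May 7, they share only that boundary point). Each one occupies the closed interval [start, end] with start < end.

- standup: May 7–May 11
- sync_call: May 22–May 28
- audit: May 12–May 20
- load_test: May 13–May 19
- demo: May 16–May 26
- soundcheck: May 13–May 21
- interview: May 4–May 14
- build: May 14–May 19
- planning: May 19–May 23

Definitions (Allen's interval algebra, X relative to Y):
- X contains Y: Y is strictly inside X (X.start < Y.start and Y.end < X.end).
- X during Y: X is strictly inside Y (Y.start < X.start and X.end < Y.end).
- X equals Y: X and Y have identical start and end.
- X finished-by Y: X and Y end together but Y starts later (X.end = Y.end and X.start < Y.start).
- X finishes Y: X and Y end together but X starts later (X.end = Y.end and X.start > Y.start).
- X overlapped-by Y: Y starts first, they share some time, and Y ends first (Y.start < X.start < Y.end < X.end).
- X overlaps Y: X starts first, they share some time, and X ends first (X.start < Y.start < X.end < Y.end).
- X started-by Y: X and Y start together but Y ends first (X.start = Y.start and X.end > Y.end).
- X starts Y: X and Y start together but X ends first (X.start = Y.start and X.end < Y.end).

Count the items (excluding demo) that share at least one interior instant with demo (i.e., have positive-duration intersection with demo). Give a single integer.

Target demo = [May 16, May 26].
audit [May 12, May 20] → overlaps → counts.
build [May 14, May 19] → overlaps → counts.
interview [May 4, May 14] → before → no.
load_test [May 13, May 19] → overlaps → counts.
planning [May 19, May 23] → during → counts.
soundcheck [May 13, May 21] → overlaps → counts.
standup [May 7, May 11] → before → no.
sync_call [May 22, May 28] → overlapped-by → counts.
Total: 6.

6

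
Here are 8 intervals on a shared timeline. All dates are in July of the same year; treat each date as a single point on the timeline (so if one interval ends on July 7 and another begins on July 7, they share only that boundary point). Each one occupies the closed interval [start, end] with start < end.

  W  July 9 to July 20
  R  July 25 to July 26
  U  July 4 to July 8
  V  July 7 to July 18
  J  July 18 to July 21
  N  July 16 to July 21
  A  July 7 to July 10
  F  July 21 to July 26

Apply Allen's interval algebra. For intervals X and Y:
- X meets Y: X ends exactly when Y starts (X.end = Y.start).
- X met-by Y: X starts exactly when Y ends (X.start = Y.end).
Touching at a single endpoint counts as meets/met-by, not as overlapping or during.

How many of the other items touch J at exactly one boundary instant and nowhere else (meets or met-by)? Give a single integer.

Target J = [July 18, July 21].
A [July 7, July 10] → before → no.
F [July 21, July 26] → met-by → counts.
N [July 16, July 21] → finished-by → no.
R [July 25, July 26] → after → no.
U [July 4, July 8] → before → no.
V [July 7, July 18] → meets → counts.
W [July 9, July 20] → overlaps → no.
Total: 2.

2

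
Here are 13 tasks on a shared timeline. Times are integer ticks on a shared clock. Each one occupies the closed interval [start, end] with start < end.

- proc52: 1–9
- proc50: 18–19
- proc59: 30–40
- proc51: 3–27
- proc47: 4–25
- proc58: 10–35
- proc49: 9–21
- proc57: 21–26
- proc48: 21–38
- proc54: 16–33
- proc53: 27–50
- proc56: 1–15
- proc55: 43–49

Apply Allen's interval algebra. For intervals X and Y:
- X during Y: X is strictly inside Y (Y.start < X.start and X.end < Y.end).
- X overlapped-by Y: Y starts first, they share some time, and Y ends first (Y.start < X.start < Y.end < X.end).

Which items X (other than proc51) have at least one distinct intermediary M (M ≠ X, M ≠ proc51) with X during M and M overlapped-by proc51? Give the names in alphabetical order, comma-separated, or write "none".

Target proc51 = [3, 27].
Intermediaries M with M overlapped-by proc51: proc48, proc54, proc58.
Via proc48 — items with X during proc48: none.
Via proc54 — items with X during proc54: proc50, proc57.
Via proc58 — items with X during proc58: proc50, proc54, proc57.
Union: proc50, proc54, proc57.

proc50, proc54, proc57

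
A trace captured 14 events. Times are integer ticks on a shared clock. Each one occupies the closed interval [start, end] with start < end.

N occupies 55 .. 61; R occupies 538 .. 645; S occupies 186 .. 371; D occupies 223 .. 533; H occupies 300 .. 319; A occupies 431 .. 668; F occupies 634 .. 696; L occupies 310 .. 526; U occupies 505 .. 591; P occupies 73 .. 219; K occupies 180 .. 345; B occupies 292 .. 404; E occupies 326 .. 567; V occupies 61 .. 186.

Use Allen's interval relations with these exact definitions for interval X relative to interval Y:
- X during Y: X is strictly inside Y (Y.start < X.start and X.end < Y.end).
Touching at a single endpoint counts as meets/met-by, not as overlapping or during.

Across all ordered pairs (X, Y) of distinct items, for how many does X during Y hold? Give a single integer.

8

Checking all 182 ordered pairs for relation 'during'; matching pairs in alphabetical order:
(B, D): B during D ✓
(H, B): H during B ✓
(H, D): H during D ✓
(H, K): H during K ✓
(H, S): H during S ✓
(L, D): L during D ✓
(R, A): R during A ✓
(U, A): U during A ✓
Count: 8.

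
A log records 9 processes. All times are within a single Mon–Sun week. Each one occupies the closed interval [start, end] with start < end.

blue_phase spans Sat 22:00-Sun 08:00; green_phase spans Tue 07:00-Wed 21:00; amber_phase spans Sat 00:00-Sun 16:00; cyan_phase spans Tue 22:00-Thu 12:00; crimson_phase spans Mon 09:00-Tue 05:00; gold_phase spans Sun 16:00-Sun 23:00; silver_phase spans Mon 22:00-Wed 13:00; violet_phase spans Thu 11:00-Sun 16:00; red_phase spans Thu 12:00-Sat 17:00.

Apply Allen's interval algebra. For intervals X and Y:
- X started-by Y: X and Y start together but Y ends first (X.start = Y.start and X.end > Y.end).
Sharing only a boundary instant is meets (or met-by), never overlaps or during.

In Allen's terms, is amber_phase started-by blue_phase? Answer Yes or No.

No

amber_phase = [Sat 00:00, Sun 16:00], blue_phase = [Sat 22:00, Sun 08:00].
Actual relation of amber_phase to blue_phase: contains.
Asked whether 'started-by' holds → No.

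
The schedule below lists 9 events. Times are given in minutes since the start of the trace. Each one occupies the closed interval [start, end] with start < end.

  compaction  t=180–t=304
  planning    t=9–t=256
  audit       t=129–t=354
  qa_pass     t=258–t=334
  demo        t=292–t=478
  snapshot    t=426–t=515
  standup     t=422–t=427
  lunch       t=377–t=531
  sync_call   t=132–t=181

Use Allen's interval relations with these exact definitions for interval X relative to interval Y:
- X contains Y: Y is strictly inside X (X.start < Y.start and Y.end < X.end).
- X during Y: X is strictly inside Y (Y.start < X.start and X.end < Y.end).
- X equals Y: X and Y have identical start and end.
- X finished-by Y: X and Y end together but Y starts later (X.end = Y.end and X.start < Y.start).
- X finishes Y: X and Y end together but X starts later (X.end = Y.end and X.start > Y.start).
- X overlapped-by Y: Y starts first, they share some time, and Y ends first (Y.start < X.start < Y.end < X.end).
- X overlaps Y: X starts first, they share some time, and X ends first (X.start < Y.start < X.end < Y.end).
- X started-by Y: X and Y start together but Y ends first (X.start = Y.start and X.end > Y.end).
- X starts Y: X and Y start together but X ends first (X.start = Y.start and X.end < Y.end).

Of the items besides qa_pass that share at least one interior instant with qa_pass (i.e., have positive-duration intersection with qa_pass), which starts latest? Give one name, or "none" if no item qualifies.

Target qa_pass = [t=258, t=334].
audit [t=129, t=354] → contains → candidate.
compaction [t=180, t=304] → overlaps → candidate.
demo [t=292, t=478] → overlapped-by → candidate.
lunch [t=377, t=531] → after → excluded.
planning [t=9, t=256] → before → excluded.
snapshot [t=426, t=515] → after → excluded.
standup [t=422, t=427] → after → excluded.
sync_call [t=132, t=181] → before → excluded.
Among candidates, latest start is t=292 → demo.

demo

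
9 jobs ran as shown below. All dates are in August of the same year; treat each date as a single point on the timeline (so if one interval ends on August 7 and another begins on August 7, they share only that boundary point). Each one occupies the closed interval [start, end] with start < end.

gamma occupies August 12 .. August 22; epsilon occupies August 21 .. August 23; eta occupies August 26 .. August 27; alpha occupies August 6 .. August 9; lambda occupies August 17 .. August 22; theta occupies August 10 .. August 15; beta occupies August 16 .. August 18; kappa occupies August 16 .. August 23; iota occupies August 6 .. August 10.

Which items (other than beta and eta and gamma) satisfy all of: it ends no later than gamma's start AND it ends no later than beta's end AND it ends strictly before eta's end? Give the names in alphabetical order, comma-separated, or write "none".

alpha, iota

Conditions: its end is no later than gamma's start (X.end <= August 12) AND its end is no later than beta's end (X.end <= August 18) AND its end is strictly before eta's end (X.end < August 27).
alpha: end August 9 <= August 12? ✓; end August 9 <= August 18? ✓; end August 9 < August 27? ✓ → yes.
epsilon: end August 23 <= August 12? ✗; end August 23 <= August 18? ✗; end August 23 < August 27? ✓ → no.
iota: end August 10 <= August 12? ✓; end August 10 <= August 18? ✓; end August 10 < August 27? ✓ → yes.
kappa: end August 23 <= August 12? ✗; end August 23 <= August 18? ✗; end August 23 < August 27? ✓ → no.
lambda: end August 22 <= August 12? ✗; end August 22 <= August 18? ✗; end August 22 < August 27? ✓ → no.
theta: end August 15 <= August 12? ✗; end August 15 <= August 18? ✓; end August 15 < August 27? ✓ → no.
Result: alpha, iota.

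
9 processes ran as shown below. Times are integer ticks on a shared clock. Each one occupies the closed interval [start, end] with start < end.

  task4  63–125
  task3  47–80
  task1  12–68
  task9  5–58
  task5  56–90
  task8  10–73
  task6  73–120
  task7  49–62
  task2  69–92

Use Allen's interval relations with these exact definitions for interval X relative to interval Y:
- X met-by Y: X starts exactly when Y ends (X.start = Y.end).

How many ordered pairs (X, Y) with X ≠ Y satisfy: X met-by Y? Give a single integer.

1

Checking all 72 ordered pairs for relation 'met-by'; matching pairs in alphabetical order:
(task6, task8): task6 met-by task8 ✓
Count: 1.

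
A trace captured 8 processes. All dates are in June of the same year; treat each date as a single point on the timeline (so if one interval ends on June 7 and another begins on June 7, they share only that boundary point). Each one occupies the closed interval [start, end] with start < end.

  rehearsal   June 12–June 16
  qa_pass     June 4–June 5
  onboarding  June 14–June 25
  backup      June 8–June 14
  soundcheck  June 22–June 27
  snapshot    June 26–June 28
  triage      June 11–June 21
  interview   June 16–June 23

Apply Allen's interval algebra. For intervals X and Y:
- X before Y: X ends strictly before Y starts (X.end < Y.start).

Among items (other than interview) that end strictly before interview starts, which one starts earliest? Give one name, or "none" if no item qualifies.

Target interview = [June 16, June 23].
backup [June 8, June 14] → before → candidate.
onboarding [June 14, June 25] → contains → excluded.
qa_pass [June 4, June 5] → before → candidate.
rehearsal [June 12, June 16] → meets → excluded.
snapshot [June 26, June 28] → after → excluded.
soundcheck [June 22, June 27] → overlapped-by → excluded.
triage [June 11, June 21] → overlaps → excluded.
Among candidates, earliest start is June 4 → qa_pass.

qa_pass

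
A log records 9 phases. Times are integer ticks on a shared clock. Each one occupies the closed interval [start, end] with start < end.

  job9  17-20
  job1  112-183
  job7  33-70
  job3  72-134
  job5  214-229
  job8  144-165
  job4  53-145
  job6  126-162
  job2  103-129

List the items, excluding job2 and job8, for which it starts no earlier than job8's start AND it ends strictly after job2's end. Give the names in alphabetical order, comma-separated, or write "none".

job5

Conditions: its start is no earlier than job8's start (X.start >= 144) AND its end is strictly after job2's end (X.end > 129).
job1: start 112 >= 144? ✗; end 183 > 129? ✓ → no.
job3: start 72 >= 144? ✗; end 134 > 129? ✓ → no.
job4: start 53 >= 144? ✗; end 145 > 129? ✓ → no.
job5: start 214 >= 144? ✓; end 229 > 129? ✓ → yes.
job6: start 126 >= 144? ✗; end 162 > 129? ✓ → no.
job7: start 33 >= 144? ✗; end 70 > 129? ✗ → no.
job9: start 17 >= 144? ✗; end 20 > 129? ✗ → no.
Result: job5.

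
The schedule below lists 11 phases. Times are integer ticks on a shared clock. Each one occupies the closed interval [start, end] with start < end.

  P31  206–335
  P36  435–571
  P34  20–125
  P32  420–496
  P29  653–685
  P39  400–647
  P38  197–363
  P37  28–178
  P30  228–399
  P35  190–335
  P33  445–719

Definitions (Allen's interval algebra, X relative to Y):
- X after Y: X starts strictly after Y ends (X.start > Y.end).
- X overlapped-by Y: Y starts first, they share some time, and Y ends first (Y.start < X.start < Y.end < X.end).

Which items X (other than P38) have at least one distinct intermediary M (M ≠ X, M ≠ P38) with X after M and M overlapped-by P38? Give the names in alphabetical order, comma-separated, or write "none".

Target P38 = [197, 363].
Intermediaries M with M overlapped-by P38: P30.
Via P30 — items with X after P30: P29, P32, P33, P36, P39.
Union: P29, P32, P33, P36, P39.

P29, P32, P33, P36, P39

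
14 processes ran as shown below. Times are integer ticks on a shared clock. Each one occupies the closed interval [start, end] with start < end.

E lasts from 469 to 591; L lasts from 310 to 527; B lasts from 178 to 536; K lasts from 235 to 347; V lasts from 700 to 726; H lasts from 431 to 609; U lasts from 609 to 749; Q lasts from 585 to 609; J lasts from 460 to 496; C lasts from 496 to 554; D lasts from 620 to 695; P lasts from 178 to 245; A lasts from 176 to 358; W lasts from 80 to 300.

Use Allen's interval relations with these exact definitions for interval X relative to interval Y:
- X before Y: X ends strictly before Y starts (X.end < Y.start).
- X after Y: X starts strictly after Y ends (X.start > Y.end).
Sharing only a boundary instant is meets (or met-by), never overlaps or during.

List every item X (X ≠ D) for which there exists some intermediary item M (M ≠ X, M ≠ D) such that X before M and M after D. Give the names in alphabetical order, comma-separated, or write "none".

A, B, C, E, H, J, K, L, P, Q, W

Target D = [620, 695].
Intermediaries M with M after D: V.
Via V — items with X before V: A, B, C, E, H, J, K, L, P, Q, W.
Union: A, B, C, E, H, J, K, L, P, Q, W.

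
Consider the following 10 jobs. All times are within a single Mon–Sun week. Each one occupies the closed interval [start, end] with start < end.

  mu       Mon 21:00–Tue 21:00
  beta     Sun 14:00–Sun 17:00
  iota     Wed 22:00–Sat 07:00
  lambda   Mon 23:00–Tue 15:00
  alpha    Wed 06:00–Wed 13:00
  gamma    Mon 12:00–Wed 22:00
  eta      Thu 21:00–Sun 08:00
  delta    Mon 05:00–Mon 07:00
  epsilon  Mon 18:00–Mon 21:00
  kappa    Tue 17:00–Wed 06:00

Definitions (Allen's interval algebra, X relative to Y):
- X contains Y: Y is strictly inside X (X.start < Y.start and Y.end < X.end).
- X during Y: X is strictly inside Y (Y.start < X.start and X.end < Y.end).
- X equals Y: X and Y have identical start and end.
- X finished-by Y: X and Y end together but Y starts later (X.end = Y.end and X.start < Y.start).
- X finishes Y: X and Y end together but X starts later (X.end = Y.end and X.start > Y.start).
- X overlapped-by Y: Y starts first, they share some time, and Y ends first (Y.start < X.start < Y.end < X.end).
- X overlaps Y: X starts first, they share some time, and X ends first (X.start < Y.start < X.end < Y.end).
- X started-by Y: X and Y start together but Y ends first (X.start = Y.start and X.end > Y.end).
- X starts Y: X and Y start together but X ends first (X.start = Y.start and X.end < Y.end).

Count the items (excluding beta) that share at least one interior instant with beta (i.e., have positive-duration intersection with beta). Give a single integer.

0

Target beta = [Sun 14:00, Sun 17:00].
alpha [Wed 06:00, Wed 13:00] → before → no.
delta [Mon 05:00, Mon 07:00] → before → no.
epsilon [Mon 18:00, Mon 21:00] → before → no.
eta [Thu 21:00, Sun 08:00] → before → no.
gamma [Mon 12:00, Wed 22:00] → before → no.
iota [Wed 22:00, Sat 07:00] → before → no.
kappa [Tue 17:00, Wed 06:00] → before → no.
lambda [Mon 23:00, Tue 15:00] → before → no.
mu [Mon 21:00, Tue 21:00] → before → no.
Total: 0.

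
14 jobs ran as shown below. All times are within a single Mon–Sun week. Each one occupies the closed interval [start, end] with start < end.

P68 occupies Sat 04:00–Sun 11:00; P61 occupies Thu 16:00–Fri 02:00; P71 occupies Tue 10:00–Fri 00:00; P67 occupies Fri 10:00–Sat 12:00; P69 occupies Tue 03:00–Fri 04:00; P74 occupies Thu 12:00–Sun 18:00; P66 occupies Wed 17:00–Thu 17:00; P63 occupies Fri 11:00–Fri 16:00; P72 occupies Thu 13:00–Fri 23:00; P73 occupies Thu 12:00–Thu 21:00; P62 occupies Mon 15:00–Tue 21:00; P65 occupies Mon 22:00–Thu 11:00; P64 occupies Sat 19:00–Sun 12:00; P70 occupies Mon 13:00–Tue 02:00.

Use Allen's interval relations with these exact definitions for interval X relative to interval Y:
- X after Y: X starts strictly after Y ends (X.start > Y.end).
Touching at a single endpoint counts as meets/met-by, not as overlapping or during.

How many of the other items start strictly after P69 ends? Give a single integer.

Target P69 = [Tue 03:00, Fri 04:00].
P61 [Thu 16:00, Fri 02:00] → during → no.
P62 [Mon 15:00, Tue 21:00] → overlaps → no.
P63 [Fri 11:00, Fri 16:00] → after → counts.
P64 [Sat 19:00, Sun 12:00] → after → counts.
P65 [Mon 22:00, Thu 11:00] → overlaps → no.
P66 [Wed 17:00, Thu 17:00] → during → no.
P67 [Fri 10:00, Sat 12:00] → after → counts.
P68 [Sat 04:00, Sun 11:00] → after → counts.
P70 [Mon 13:00, Tue 02:00] → before → no.
P71 [Tue 10:00, Fri 00:00] → during → no.
P72 [Thu 13:00, Fri 23:00] → overlapped-by → no.
P73 [Thu 12:00, Thu 21:00] → during → no.
P74 [Thu 12:00, Sun 18:00] → overlapped-by → no.
Total: 4.

4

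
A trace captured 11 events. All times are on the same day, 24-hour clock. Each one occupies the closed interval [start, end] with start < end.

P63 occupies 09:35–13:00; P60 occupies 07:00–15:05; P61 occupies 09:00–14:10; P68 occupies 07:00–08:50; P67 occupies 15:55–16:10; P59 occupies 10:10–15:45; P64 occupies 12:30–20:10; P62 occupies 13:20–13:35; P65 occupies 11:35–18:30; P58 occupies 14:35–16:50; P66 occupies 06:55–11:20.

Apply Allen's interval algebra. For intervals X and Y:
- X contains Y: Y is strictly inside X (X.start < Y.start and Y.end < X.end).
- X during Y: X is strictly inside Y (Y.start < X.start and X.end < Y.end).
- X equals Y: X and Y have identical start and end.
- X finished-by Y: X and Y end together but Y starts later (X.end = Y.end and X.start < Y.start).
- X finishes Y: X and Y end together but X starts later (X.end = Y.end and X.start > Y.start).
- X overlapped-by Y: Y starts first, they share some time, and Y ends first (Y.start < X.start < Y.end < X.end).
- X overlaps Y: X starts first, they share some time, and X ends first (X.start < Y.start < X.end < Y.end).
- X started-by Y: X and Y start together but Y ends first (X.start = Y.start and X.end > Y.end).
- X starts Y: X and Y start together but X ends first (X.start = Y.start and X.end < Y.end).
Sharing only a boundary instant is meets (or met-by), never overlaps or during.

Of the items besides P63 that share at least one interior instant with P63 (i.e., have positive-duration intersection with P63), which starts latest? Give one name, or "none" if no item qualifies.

Target P63 = [09:35, 13:00].
P58 [14:35, 16:50] → after → excluded.
P59 [10:10, 15:45] → overlapped-by → candidate.
P60 [07:00, 15:05] → contains → candidate.
P61 [09:00, 14:10] → contains → candidate.
P62 [13:20, 13:35] → after → excluded.
P64 [12:30, 20:10] → overlapped-by → candidate.
P65 [11:35, 18:30] → overlapped-by → candidate.
P66 [06:55, 11:20] → overlaps → candidate.
P67 [15:55, 16:10] → after → excluded.
P68 [07:00, 08:50] → before → excluded.
Among candidates, latest start is 12:30 → P64.

P64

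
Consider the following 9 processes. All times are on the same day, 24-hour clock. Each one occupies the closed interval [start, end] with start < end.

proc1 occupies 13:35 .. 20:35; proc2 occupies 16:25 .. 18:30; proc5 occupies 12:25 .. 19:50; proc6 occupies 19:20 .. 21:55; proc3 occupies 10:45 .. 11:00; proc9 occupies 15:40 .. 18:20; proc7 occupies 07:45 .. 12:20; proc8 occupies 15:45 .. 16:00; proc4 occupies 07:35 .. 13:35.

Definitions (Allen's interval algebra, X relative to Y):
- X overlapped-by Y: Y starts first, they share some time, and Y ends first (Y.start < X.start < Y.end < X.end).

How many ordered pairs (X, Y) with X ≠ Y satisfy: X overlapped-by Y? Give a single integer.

Checking all 72 ordered pairs for relation 'overlapped-by'; matching pairs in alphabetical order:
(proc1, proc5): proc1 overlapped-by proc5 ✓
(proc2, proc9): proc2 overlapped-by proc9 ✓
(proc5, proc4): proc5 overlapped-by proc4 ✓
(proc6, proc1): proc6 overlapped-by proc1 ✓
(proc6, proc5): proc6 overlapped-by proc5 ✓
Count: 5.

5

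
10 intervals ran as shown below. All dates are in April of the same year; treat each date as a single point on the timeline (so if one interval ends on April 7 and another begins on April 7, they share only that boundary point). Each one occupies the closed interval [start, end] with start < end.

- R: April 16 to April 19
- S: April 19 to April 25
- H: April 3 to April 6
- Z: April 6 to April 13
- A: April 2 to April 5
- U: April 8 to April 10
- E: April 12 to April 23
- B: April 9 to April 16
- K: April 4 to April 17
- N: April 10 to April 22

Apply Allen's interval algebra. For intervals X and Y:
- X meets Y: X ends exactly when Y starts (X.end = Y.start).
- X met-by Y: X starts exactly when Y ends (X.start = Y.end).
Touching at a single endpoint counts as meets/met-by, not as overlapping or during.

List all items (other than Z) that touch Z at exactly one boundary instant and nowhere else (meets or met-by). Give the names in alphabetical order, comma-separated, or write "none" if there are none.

H

Target Z = [April 6, April 13].
A [April 2, April 5] → before → no.
B [April 9, April 16] → overlapped-by → no.
E [April 12, April 23] → overlapped-by → no.
H [April 3, April 6] → meets → yes.
K [April 4, April 17] → contains → no.
N [April 10, April 22] → overlapped-by → no.
R [April 16, April 19] → after → no.
S [April 19, April 25] → after → no.
U [April 8, April 10] → during → no.
Result: H.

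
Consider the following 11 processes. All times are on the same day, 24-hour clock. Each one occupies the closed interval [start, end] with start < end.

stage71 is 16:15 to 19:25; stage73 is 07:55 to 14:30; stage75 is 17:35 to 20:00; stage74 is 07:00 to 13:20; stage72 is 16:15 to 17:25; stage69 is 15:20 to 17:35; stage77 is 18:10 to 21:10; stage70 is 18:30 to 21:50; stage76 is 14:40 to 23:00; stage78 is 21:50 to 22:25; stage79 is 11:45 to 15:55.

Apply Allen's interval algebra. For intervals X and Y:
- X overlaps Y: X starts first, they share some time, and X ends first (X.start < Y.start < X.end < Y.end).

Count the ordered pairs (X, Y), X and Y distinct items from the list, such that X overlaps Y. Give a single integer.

12

Checking all 110 ordered pairs for relation 'overlaps'; matching pairs in alphabetical order:
(stage69, stage71): stage69 overlaps stage71 ✓
(stage71, stage70): stage71 overlaps stage70 ✓
(stage71, stage75): stage71 overlaps stage75 ✓
(stage71, stage77): stage71 overlaps stage77 ✓
(stage73, stage79): stage73 overlaps stage79 ✓
(stage74, stage73): stage74 overlaps stage73 ✓
(stage74, stage79): stage74 overlaps stage79 ✓
(stage75, stage70): stage75 overlaps stage70 ✓
(stage75, stage77): stage75 overlaps stage77 ✓
(stage77, stage70): stage77 overlaps stage70 ✓
(stage79, stage69): stage79 overlaps stage69 ✓
(stage79, stage76): stage79 overlaps stage76 ✓
Count: 12.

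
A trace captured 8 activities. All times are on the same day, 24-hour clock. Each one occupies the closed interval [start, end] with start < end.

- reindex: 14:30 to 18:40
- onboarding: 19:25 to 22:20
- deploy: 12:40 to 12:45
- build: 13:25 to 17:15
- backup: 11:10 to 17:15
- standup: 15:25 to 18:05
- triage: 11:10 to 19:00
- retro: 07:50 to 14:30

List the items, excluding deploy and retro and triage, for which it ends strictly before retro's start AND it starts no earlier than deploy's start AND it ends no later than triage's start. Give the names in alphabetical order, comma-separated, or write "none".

Conditions: its end is strictly before retro's start (X.end < 07:50) AND its start is no earlier than deploy's start (X.start >= 12:40) AND its end is no later than triage's start (X.end <= 11:10).
backup: end 17:15 < 07:50? ✗; start 11:10 >= 12:40? ✗; end 17:15 <= 11:10? ✗ → no.
build: end 17:15 < 07:50? ✗; start 13:25 >= 12:40? ✓; end 17:15 <= 11:10? ✗ → no.
onboarding: end 22:20 < 07:50? ✗; start 19:25 >= 12:40? ✓; end 22:20 <= 11:10? ✗ → no.
reindex: end 18:40 < 07:50? ✗; start 14:30 >= 12:40? ✓; end 18:40 <= 11:10? ✗ → no.
standup: end 18:05 < 07:50? ✗; start 15:25 >= 12:40? ✓; end 18:05 <= 11:10? ✗ → no.
Result: none.

none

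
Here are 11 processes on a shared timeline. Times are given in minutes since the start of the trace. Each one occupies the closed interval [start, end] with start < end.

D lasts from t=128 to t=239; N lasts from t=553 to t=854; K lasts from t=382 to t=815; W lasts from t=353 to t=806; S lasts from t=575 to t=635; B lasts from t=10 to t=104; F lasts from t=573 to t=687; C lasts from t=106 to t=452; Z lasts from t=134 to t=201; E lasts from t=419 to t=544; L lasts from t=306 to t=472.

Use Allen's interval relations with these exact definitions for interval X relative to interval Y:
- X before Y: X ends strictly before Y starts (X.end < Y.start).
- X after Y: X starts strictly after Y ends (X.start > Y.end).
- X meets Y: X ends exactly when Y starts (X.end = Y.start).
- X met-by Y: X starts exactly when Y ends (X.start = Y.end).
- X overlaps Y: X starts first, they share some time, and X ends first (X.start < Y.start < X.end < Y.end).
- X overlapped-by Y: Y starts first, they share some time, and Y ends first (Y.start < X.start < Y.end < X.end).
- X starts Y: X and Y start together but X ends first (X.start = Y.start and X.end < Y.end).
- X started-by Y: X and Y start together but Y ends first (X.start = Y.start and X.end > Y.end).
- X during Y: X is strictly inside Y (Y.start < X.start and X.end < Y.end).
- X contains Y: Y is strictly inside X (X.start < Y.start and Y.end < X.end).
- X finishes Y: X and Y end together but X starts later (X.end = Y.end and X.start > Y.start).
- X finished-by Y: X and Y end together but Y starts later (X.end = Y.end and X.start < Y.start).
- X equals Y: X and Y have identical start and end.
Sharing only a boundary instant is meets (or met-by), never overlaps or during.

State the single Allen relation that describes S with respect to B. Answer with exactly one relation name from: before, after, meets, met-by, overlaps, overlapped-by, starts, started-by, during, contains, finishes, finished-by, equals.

after

S = [t=575, t=635]; B = [t=10, t=104].
Compare endpoints: S.start > B.start, S.start > B.end, S.end > B.start, S.end > B.end.
That pattern is 'after'.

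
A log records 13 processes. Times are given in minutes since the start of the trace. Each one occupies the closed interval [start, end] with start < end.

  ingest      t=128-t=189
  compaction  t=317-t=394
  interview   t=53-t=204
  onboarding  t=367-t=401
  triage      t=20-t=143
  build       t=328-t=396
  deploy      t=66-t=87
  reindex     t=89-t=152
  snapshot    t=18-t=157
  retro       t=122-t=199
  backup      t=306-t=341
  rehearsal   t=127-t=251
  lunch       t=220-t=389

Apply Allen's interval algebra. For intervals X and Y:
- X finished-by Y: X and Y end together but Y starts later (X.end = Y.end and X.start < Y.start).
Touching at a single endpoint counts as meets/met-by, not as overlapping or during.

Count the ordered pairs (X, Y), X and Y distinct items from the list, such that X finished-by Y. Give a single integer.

Checking all 156 ordered pairs for relation 'finished-by'; matching pairs in alphabetical order:
No pair satisfies it.
Count: 0.

0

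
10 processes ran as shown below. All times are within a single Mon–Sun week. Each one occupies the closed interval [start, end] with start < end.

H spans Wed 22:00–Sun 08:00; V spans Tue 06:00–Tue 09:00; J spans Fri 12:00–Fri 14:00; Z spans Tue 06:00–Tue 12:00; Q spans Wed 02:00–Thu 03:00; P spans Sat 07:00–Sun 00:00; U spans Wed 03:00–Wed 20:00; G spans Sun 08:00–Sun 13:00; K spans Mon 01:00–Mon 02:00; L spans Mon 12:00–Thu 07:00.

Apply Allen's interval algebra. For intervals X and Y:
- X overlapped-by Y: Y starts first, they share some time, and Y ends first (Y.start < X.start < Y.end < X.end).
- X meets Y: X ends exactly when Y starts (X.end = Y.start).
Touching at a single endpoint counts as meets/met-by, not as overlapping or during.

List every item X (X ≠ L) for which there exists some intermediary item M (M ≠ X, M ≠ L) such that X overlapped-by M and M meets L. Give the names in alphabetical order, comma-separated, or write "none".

none

Target L = [Mon 12:00, Thu 07:00].
Intermediaries M with M meets L: none.
Union: none.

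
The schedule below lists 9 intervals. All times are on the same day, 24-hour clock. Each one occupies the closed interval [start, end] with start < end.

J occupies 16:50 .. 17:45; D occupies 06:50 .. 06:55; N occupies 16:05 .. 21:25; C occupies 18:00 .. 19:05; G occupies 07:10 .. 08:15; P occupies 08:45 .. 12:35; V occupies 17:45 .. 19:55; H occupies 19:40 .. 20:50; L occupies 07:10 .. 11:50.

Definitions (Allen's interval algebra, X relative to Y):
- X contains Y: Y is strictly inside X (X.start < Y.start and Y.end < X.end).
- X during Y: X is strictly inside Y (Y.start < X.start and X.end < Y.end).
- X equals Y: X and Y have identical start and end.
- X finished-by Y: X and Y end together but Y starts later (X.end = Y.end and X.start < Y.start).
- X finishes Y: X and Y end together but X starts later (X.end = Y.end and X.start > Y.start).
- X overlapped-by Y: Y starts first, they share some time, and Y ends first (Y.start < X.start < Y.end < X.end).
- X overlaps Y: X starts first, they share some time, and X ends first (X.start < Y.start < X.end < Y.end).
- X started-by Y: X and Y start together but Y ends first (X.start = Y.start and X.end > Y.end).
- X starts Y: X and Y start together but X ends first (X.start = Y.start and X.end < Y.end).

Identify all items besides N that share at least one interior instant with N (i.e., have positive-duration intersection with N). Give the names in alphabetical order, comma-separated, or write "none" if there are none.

Target N = [16:05, 21:25].
C [18:00, 19:05] → during → yes.
D [06:50, 06:55] → before → no.
G [07:10, 08:15] → before → no.
H [19:40, 20:50] → during → yes.
J [16:50, 17:45] → during → yes.
L [07:10, 11:50] → before → no.
P [08:45, 12:35] → before → no.
V [17:45, 19:55] → during → yes.
Result: C, H, J, V.

C, H, J, V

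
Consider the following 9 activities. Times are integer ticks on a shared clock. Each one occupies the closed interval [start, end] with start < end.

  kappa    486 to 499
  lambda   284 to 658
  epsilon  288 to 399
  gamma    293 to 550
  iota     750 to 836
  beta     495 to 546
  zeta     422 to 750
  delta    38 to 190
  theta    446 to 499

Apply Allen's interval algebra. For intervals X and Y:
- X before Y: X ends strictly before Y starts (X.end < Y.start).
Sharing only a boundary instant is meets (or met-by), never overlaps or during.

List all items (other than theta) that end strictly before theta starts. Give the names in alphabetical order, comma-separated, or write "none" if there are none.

delta, epsilon

Target theta = [446, 499].
beta [495, 546] → overlapped-by → no.
delta [38, 190] → before → yes.
epsilon [288, 399] → before → yes.
gamma [293, 550] → contains → no.
iota [750, 836] → after → no.
kappa [486, 499] → finishes → no.
lambda [284, 658] → contains → no.
zeta [422, 750] → contains → no.
Result: delta, epsilon.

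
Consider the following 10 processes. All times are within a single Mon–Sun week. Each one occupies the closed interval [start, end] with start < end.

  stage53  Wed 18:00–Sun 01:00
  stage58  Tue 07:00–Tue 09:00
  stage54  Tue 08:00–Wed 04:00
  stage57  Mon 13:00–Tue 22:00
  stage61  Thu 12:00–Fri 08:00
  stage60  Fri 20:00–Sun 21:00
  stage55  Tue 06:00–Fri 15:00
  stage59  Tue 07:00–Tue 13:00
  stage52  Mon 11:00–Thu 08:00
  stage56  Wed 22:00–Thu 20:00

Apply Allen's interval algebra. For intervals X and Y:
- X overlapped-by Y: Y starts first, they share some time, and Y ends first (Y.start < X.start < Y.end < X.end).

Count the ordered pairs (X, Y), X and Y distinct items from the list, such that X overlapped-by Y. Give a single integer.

10

Checking all 90 ordered pairs for relation 'overlapped-by'; matching pairs in alphabetical order:
(stage53, stage52): stage53 overlapped-by stage52 ✓
(stage53, stage55): stage53 overlapped-by stage55 ✓
(stage54, stage57): stage54 overlapped-by stage57 ✓
(stage54, stage58): stage54 overlapped-by stage58 ✓
(stage54, stage59): stage54 overlapped-by stage59 ✓
(stage55, stage52): stage55 overlapped-by stage52 ✓
(stage55, stage57): stage55 overlapped-by stage57 ✓
(stage56, stage52): stage56 overlapped-by stage52 ✓
(stage60, stage53): stage60 overlapped-by stage53 ✓
(stage61, stage56): stage61 overlapped-by stage56 ✓
Count: 10.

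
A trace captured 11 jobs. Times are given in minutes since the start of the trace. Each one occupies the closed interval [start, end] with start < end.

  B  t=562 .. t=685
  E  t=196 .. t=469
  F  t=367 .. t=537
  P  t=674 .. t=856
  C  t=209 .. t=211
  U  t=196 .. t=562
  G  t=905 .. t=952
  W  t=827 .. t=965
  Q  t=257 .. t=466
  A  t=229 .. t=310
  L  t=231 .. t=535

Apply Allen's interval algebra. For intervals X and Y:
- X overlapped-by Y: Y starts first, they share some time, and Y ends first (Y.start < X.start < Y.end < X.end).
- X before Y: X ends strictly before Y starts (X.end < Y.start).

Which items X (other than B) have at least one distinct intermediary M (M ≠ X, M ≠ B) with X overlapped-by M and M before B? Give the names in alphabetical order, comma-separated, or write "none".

Target B = [t=562, t=685].
Intermediaries M with M before B: A, C, E, F, L, Q.
Via A — items with X overlapped-by A: L, Q.
Via C — items with X overlapped-by C: none.
Via E — items with X overlapped-by E: F, L.
Via F — items with X overlapped-by F: none.
Via L — items with X overlapped-by L: F.
Via Q — items with X overlapped-by Q: F.
Union: F, L, Q.

F, L, Q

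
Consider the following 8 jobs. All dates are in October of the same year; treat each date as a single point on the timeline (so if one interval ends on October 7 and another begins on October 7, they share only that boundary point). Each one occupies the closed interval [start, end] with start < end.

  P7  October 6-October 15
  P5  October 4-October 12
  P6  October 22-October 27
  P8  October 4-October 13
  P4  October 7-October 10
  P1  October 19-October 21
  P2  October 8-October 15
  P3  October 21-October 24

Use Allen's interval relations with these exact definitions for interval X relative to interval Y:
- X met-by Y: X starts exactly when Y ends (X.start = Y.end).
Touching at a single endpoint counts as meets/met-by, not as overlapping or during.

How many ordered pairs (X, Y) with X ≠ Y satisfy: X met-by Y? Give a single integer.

Checking all 56 ordered pairs for relation 'met-by'; matching pairs in alphabetical order:
(P3, P1): P3 met-by P1 ✓
Count: 1.

1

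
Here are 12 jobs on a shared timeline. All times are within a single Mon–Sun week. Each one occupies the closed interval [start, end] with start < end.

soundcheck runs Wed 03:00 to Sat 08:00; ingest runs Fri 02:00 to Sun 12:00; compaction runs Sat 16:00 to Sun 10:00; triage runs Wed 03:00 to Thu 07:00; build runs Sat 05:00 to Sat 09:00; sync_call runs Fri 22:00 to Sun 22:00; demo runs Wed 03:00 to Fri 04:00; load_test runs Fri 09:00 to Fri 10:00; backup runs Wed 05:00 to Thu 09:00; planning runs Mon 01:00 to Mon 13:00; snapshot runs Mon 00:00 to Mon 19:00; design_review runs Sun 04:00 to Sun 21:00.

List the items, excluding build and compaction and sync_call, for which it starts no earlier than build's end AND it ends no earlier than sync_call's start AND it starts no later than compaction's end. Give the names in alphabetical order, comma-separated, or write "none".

design_review

Conditions: its start is no earlier than build's end (X.start >= Sat 09:00) AND its end is no earlier than sync_call's start (X.end >= Fri 22:00) AND its start is no later than compaction's end (X.start <= Sun 10:00).
backup: start Wed 05:00 >= Sat 09:00? ✗; end Thu 09:00 >= Fri 22:00? ✗; start Wed 05:00 <= Sun 10:00? ✓ → no.
demo: start Wed 03:00 >= Sat 09:00? ✗; end Fri 04:00 >= Fri 22:00? ✗; start Wed 03:00 <= Sun 10:00? ✓ → no.
design_review: start Sun 04:00 >= Sat 09:00? ✓; end Sun 21:00 >= Fri 22:00? ✓; start Sun 04:00 <= Sun 10:00? ✓ → yes.
ingest: start Fri 02:00 >= Sat 09:00? ✗; end Sun 12:00 >= Fri 22:00? ✓; start Fri 02:00 <= Sun 10:00? ✓ → no.
load_test: start Fri 09:00 >= Sat 09:00? ✗; end Fri 10:00 >= Fri 22:00? ✗; start Fri 09:00 <= Sun 10:00? ✓ → no.
planning: start Mon 01:00 >= Sat 09:00? ✗; end Mon 13:00 >= Fri 22:00? ✗; start Mon 01:00 <= Sun 10:00? ✓ → no.
snapshot: start Mon 00:00 >= Sat 09:00? ✗; end Mon 19:00 >= Fri 22:00? ✗; start Mon 00:00 <= Sun 10:00? ✓ → no.
soundcheck: start Wed 03:00 >= Sat 09:00? ✗; end Sat 08:00 >= Fri 22:00? ✓; start Wed 03:00 <= Sun 10:00? ✓ → no.
triage: start Wed 03:00 >= Sat 09:00? ✗; end Thu 07:00 >= Fri 22:00? ✗; start Wed 03:00 <= Sun 10:00? ✓ → no.
Result: design_review.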